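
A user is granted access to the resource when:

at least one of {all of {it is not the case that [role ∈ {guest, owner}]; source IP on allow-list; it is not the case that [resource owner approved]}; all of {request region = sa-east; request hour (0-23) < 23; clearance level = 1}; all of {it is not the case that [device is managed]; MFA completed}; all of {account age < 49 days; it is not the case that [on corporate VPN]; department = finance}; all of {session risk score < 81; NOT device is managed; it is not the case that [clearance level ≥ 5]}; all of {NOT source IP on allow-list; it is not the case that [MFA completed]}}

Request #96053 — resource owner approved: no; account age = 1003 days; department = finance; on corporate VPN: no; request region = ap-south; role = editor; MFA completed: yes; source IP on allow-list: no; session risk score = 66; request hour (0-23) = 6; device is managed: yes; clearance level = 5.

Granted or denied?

Atomic conditions:
  role ∈ {guest, owner}: editor is not in the set → false
  source IP on allow-list: no → false
  resource owner approved: no → false
  request region = sa-east: ap-south == sa-east is false
  request hour (0-23) < 23: 6 < 23 is true
  clearance level = 1: 5 == 1 is false
  device is managed: yes → true
  MFA completed: yes → true
  account age < 49 days: 1003 < 49 is false
  on corporate VPN: no → false
  department = finance: finance == finance is true
  session risk score < 81: 66 < 81 is true
  NOT device is managed: yes → false
  clearance level ≥ 5: 5 ≥ 5 is true
  NOT source IP on allow-list: no → true
Combine:
[1.1] NOT false = true
[1.3] NOT false = true
[1] true AND false AND true = false
[2] false AND true AND false = false
[3.1] NOT true = false
[3] false AND true = false
[4.2] NOT false = true
[4] false AND true AND true = false
[5.3] NOT true = false
[5] true AND false AND false = false
[6.2] NOT true = false
[6] true AND false = false
[root] false OR false OR false OR false OR false OR false = false
Overall: false → denied

Denied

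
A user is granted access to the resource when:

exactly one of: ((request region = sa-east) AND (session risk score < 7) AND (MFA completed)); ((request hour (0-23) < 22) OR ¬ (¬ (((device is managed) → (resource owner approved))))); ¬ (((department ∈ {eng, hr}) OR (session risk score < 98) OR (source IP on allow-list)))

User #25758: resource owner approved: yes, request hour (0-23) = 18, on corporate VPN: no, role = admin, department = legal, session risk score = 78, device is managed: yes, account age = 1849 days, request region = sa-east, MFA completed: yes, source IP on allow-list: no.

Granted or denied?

Atomic conditions:
  request region = sa-east: sa-east == sa-east is true
  session risk score < 7: 78 < 7 is false
  MFA completed: yes → true
  request hour (0-23) < 22: 18 < 22 is true
  device is managed: yes → true
  resource owner approved: yes → true
  department ∈ {eng, hr}: legal is not in the set → false
  session risk score < 98: 78 < 98 is true
  source IP on allow-list: no → false
Combine:
[1] true AND false AND true = false
[2.2.1.1] true → true = true
[2.2.1] NOT true = false
[2.2] NOT false = true
[2] true OR true = true
[3.1] false OR true OR false = true
[3] NOT true = false
[root] exactly-one(false, true, false) = true
Overall: true → granted

Granted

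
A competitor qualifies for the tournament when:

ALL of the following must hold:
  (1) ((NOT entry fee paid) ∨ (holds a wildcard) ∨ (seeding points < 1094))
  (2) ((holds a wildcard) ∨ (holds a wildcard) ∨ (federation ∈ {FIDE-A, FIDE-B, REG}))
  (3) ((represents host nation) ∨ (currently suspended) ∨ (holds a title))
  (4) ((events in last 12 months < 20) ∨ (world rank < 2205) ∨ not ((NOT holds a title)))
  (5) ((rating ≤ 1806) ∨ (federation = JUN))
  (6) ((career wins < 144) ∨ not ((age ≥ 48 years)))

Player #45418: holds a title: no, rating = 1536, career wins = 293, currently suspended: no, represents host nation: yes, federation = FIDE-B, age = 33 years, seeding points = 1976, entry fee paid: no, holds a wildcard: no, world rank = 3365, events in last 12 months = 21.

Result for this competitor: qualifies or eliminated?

Eliminated

Atomic conditions:
  NOT entry fee paid: no → true
  holds a wildcard: no → false
  seeding points < 1094: 1976 < 1094 is false
  federation ∈ {FIDE-A, FIDE-B, REG}: FIDE-B is in the set → true
  represents host nation: yes → true
  currently suspended: no → false
  holds a title: no → false
  events in last 12 months < 20: 21 < 20 is false
  world rank < 2205: 3365 < 2205 is false
  NOT holds a title: no → true
  rating ≤ 1806: 1536 ≤ 1806 is true
  federation = JUN: FIDE-B == JUN is false
  career wins < 144: 293 < 144 is false
  age ≥ 48 years: 33 ≥ 48 is false
Combine:
[1] true OR false OR false = true
[2] false OR false OR true = true
[3] true OR false OR false = true
[4.3] NOT true = false
[4] false OR false OR false = false
[5] true OR false = true
[6.2] NOT false = true
[6] false OR true = true
[root] true AND true AND true AND false AND true AND true = false
Overall: false → eliminated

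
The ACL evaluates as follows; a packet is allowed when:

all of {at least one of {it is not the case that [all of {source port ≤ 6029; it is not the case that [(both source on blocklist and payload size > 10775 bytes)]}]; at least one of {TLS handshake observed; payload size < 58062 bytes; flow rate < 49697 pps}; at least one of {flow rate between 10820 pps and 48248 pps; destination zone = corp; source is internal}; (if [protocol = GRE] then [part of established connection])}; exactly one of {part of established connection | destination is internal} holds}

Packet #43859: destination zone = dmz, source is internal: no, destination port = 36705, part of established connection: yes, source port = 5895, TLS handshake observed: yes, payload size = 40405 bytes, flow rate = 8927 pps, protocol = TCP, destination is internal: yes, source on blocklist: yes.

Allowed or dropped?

Dropped

Atomic conditions:
  source port ≤ 6029: 5895 ≤ 6029 is true
  source on blocklist: yes → true
  payload size > 10775 bytes: 40405 > 10775 is true
  TLS handshake observed: yes → true
  payload size < 58062 bytes: 40405 < 58062 is true
  flow rate < 49697 pps: 8927 < 49697 is true
  flow rate between 10820 pps and 48248 pps: 8927 in [10820, 48248] is false
  destination zone = corp: dmz == corp is false
  source is internal: no → false
  protocol = GRE: TCP == GRE is false
  part of established connection: yes → true
  destination is internal: yes → true
Combine:
[1.1.1.2.1] true AND true = true
[1.1.1.2] NOT true = false
[1.1.1] true AND false = false
[1.1] NOT false = true
[1.2] true OR true OR true = true
[1.3] false OR false OR false = false
[1.4] false → true (antecedent false ⇒ implication holds) = true
[1] true OR true OR false OR true = true
[2] exactly-one(true, true) = false
[root] true AND false = false
Overall: false → dropped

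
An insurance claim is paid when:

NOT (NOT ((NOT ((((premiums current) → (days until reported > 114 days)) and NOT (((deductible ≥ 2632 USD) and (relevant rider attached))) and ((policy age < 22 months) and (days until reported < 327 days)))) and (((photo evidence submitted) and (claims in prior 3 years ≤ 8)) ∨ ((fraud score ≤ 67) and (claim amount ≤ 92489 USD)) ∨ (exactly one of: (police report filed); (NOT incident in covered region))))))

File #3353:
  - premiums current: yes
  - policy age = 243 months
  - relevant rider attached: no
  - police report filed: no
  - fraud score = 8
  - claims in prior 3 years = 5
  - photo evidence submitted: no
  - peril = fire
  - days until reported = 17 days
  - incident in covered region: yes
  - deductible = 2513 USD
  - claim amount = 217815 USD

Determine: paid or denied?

Atomic conditions:
  premiums current: yes → true
  days until reported > 114 days: 17 > 114 is false
  deductible ≥ 2632 USD: 2513 ≥ 2632 is false
  relevant rider attached: no → false
  policy age < 22 months: 243 < 22 is false
  days until reported < 327 days: 17 < 327 is true
  photo evidence submitted: no → false
  claims in prior 3 years ≤ 8: 5 ≤ 8 is true
  fraud score ≤ 67: 8 ≤ 67 is true
  claim amount ≤ 92489 USD: 217815 ≤ 92489 is false
  police report filed: no → false
  NOT incident in covered region: yes → false
Combine:
[1.1.1.1.1] true → false = false
[1.1.1.1.2.1] false AND false = false
[1.1.1.1.2] NOT false = true
[1.1.1.1.3] false AND true = false
[1.1.1.1] false AND true AND false = false
[1.1.1] NOT false = true
[1.1.2.1] false AND true = false
[1.1.2.2] true AND false = false
[1.1.2.3] exactly-one(false, false) = false
[1.1.2] false OR false OR false = false
[1.1] true AND false = false
[1] NOT false = true
[root] NOT true = false
Overall: false → denied

Denied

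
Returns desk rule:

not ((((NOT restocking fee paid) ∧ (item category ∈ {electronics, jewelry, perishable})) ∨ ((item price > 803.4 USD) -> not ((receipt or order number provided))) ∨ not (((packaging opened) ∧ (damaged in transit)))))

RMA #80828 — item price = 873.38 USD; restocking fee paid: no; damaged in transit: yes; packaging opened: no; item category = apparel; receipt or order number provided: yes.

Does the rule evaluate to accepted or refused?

Refused

Atomic conditions:
  NOT restocking fee paid: no → true
  item category ∈ {electronics, jewelry, perishable}: apparel is not in the set → false
  item price > 803.4 USD: 873.38 > 803.4 is true
  receipt or order number provided: yes → true
  packaging opened: no → false
  damaged in transit: yes → true
Combine:
[1.1] true AND false = false
[1.2.2] NOT true = false
[1.2] true → false = false
[1.3.1] false AND true = false
[1.3] NOT false = true
[1] false OR false OR true = true
[root] NOT true = false
Overall: false → refused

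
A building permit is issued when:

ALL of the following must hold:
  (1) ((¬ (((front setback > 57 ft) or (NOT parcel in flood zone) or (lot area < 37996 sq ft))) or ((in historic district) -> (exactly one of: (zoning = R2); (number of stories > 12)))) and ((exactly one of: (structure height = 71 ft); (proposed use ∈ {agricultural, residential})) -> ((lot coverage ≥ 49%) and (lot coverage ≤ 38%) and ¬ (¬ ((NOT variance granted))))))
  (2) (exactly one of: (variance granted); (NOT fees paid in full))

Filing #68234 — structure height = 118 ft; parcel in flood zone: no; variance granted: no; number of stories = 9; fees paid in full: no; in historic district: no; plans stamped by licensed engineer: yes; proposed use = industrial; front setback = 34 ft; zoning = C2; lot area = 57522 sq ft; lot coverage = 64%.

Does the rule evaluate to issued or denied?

Issued

Atomic conditions:
  front setback > 57 ft: 34 > 57 is false
  NOT parcel in flood zone: no → true
  lot area < 37996 sq ft: 57522 < 37996 is false
  in historic district: no → false
  zoning = R2: C2 == R2 is false
  number of stories > 12: 9 > 12 is false
  structure height = 71 ft: 118 == 71 is false
  proposed use ∈ {agricultural, residential}: industrial is not in the set → false
  lot coverage ≥ 49%: 64 ≥ 49 is true
  lot coverage ≤ 38%: 64 ≤ 38 is false
  NOT variance granted: no → true
  variance granted: no → false
  NOT fees paid in full: no → true
Combine:
[1.1.1.1] false OR true OR false = true
[1.1.1] NOT true = false
[1.1.2.2] exactly-one(false, false) = false
[1.1.2] false → false (antecedent false ⇒ implication holds) = true
[1.1] false OR true = true
[1.2.1] exactly-one(false, false) = false
[1.2.2.3.1] NOT true = false
[1.2.2.3] NOT false = true
[1.2.2] true AND false AND true = false
[1.2] false → false (antecedent false ⇒ implication holds) = true
[1] true AND true = true
[2] exactly-one(false, true) = true
[root] true AND true = true
Overall: true → issued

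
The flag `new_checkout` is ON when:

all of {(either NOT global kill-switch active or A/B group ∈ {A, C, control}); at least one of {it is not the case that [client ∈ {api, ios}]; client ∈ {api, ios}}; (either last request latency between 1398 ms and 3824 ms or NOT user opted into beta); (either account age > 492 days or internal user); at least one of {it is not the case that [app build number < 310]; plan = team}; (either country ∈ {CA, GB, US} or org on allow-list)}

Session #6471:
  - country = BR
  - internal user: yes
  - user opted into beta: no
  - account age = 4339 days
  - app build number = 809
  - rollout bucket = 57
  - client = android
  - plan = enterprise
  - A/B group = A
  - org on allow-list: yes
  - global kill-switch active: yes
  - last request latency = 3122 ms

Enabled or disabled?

Atomic conditions:
  NOT global kill-switch active: yes → false
  A/B group ∈ {A, C, control}: A is in the set → true
  client ∈ {api, ios}: android is not in the set → false
  last request latency between 1398 ms and 3824 ms: 3122 in [1398, 3824] is true
  NOT user opted into beta: no → true
  account age > 492 days: 4339 > 492 is true
  internal user: yes → true
  app build number < 310: 809 < 310 is false
  plan = team: enterprise == team is false
  country ∈ {CA, GB, US}: BR is not in the set → false
  org on allow-list: yes → true
Combine:
[1] false OR true = true
[2.1] NOT false = true
[2] true OR false = true
[3] true OR true = true
[4] true OR true = true
[5.1] NOT false = true
[5] true OR false = true
[6] false OR true = true
[root] true AND true AND true AND true AND true AND true = true
Overall: true → enabled

Enabled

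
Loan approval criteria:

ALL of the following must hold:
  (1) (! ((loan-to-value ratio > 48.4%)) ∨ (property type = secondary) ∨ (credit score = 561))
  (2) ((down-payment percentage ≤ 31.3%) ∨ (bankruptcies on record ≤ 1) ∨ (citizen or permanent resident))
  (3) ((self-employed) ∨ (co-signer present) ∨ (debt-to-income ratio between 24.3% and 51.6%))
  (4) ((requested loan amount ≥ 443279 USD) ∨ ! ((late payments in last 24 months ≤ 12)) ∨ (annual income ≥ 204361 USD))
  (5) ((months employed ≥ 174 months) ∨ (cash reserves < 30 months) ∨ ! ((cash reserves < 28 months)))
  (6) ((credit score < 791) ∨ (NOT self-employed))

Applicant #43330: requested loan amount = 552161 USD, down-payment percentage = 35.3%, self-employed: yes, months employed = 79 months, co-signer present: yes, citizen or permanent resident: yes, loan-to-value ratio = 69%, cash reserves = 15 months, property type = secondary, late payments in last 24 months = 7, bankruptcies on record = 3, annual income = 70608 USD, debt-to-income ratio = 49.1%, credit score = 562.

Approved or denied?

Approved

Atomic conditions:
  loan-to-value ratio > 48.4%: 69 > 48.4 is true
  property type = secondary: secondary == secondary is true
  credit score = 561: 562 == 561 is false
  down-payment percentage ≤ 31.3%: 35.3 ≤ 31.3 is false
  bankruptcies on record ≤ 1: 3 ≤ 1 is false
  citizen or permanent resident: yes → true
  self-employed: yes → true
  co-signer present: yes → true
  debt-to-income ratio between 24.3% and 51.6%: 49.1 in [24.3, 51.6] is true
  requested loan amount ≥ 443279 USD: 552161 ≥ 443279 is true
  late payments in last 24 months ≤ 12: 7 ≤ 12 is true
  annual income ≥ 204361 USD: 70608 ≥ 204361 is false
  months employed ≥ 174 months: 79 ≥ 174 is false
  cash reserves < 30 months: 15 < 30 is true
  cash reserves < 28 months: 15 < 28 is true
  credit score < 791: 562 < 791 is true
  NOT self-employed: yes → false
Combine:
[1.1] NOT true = false
[1] false OR true OR false = true
[2] false OR false OR true = true
[3] true OR true OR true = true
[4.2] NOT true = false
[4] true OR false OR false = true
[5.3] NOT true = false
[5] false OR true OR false = true
[6] true OR false = true
[root] true AND true AND true AND true AND true AND true = true
Overall: true → approved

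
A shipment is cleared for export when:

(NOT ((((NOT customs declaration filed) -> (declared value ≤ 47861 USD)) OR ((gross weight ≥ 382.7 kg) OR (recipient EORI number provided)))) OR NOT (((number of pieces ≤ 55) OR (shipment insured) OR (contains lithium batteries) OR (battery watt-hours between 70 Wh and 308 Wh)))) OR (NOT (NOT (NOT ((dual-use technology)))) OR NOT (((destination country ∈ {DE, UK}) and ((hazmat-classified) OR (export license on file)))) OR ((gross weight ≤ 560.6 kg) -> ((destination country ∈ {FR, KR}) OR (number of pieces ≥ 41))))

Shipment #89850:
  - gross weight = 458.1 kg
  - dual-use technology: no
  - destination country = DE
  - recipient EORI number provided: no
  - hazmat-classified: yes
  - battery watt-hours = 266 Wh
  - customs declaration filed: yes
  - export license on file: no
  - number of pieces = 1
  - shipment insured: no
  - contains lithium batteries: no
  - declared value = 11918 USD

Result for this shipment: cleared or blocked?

Atomic conditions:
  NOT customs declaration filed: yes → false
  declared value ≤ 47861 USD: 11918 ≤ 47861 is true
  gross weight ≥ 382.7 kg: 458.1 ≥ 382.7 is true
  recipient EORI number provided: no → false
  number of pieces ≤ 55: 1 ≤ 55 is true
  shipment insured: no → false
  contains lithium batteries: no → false
  battery watt-hours between 70 Wh and 308 Wh: 266 in [70, 308] is true
  dual-use technology: no → false
  destination country ∈ {DE, UK}: DE is in the set → true
  hazmat-classified: yes → true
  export license on file: no → false
  gross weight ≤ 560.6 kg: 458.1 ≤ 560.6 is true
  destination country ∈ {FR, KR}: DE is not in the set → false
  number of pieces ≥ 41: 1 ≥ 41 is false
Combine:
[1.1.1.1] false → true (antecedent false ⇒ implication holds) = true
[1.1.1.2] true OR false = true
[1.1.1] true OR true = true
[1.1] NOT true = false
[1.2.1] true OR false OR false OR true = true
[1.2] NOT true = false
[1] false OR false = false
[2.1.1.1] NOT false = true
[2.1.1] NOT true = false
[2.1] NOT false = true
[2.2.1.2] true OR false = true
[2.2.1] true AND true = true
[2.2] NOT true = false
[2.3.2] false OR false = false
[2.3] true → false = false
[2] true OR false OR false = true
[root] false OR true = true
Overall: true → cleared

Cleared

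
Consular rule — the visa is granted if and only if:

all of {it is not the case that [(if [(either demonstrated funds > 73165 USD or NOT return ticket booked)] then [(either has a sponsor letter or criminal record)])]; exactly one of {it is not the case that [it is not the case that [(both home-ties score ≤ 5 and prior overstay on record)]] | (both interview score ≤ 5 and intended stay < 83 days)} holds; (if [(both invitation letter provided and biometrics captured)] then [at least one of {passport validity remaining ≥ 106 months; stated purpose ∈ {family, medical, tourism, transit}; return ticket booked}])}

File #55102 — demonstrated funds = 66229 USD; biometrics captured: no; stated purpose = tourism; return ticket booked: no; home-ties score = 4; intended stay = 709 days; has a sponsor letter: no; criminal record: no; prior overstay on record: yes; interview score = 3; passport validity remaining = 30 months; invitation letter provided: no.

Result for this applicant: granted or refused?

Granted

Atomic conditions:
  demonstrated funds > 73165 USD: 66229 > 73165 is false
  NOT return ticket booked: no → true
  has a sponsor letter: no → false
  criminal record: no → false
  home-ties score ≤ 5: 4 ≤ 5 is true
  prior overstay on record: yes → true
  interview score ≤ 5: 3 ≤ 5 is true
  intended stay < 83 days: 709 < 83 is false
  invitation letter provided: no → false
  biometrics captured: no → false
  passport validity remaining ≥ 106 months: 30 ≥ 106 is false
  stated purpose ∈ {family, medical, tourism, transit}: tourism is in the set → true
  return ticket booked: no → false
Combine:
[1.1.1] false OR true = true
[1.1.2] false OR false = false
[1.1] true → false = false
[1] NOT false = true
[2.1.1.1] true AND true = true
[2.1.1] NOT true = false
[2.1] NOT false = true
[2.2] true AND false = false
[2] exactly-one(true, false) = true
[3.1] false AND false = false
[3.2] false OR true OR false = true
[3] false → true (antecedent false ⇒ implication holds) = true
[root] true AND true AND true = true
Overall: true → granted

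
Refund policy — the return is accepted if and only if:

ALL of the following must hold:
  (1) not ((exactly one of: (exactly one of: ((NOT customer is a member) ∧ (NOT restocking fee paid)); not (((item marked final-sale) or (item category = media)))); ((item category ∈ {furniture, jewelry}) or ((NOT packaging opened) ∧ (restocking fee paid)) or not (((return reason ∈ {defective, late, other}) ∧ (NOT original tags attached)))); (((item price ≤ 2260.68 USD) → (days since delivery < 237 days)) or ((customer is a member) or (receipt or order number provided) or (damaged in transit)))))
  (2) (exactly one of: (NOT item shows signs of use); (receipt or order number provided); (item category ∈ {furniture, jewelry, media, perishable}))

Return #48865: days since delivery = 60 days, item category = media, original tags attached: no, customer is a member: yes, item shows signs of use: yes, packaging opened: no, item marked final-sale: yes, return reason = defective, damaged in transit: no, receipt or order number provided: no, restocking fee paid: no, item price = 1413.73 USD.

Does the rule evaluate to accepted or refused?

Atomic conditions:
  NOT customer is a member: yes → false
  NOT restocking fee paid: no → true
  item marked final-sale: yes → true
  item category = media: media == media is true
  item category ∈ {furniture, jewelry}: media is not in the set → false
  NOT packaging opened: no → true
  restocking fee paid: no → false
  return reason ∈ {defective, late, other}: defective is in the set → true
  NOT original tags attached: no → true
  item price ≤ 2260.68 USD: 1413.73 ≤ 2260.68 is true
  days since delivery < 237 days: 60 < 237 is true
  customer is a member: yes → true
  receipt or order number provided: no → false
  damaged in transit: no → false
  NOT item shows signs of use: yes → false
  item category ∈ {furniture, jewelry, media, perishable}: media is in the set → true
Combine:
[1.1.1.1] false AND true = false
[1.1.1.2.1] true OR true = true
[1.1.1.2] NOT true = false
[1.1.1] exactly-one(false, false) = false
[1.1.2.2] true AND false = false
[1.1.2.3.1] true AND true = true
[1.1.2.3] NOT true = false
[1.1.2] false OR false OR false = false
[1.1.3.1] true → true = true
[1.1.3.2] true OR false OR false = true
[1.1.3] true OR true = true
[1.1] exactly-one(false, false, true) = true
[1] NOT true = false
[2] exactly-one(false, false, true) = true
[root] false AND true = false
Overall: false → refused

Refused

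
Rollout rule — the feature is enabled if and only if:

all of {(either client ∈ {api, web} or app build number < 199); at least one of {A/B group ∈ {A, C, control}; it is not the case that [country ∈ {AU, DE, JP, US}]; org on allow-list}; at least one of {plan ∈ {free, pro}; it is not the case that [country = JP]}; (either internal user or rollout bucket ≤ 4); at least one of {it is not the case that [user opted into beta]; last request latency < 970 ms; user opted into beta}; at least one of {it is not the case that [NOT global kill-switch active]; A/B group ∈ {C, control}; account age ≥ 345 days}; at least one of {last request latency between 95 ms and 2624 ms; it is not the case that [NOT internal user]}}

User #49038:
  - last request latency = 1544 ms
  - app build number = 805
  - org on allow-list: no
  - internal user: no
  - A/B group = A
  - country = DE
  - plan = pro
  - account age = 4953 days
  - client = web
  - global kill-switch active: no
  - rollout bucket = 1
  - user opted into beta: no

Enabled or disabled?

Atomic conditions:
  client ∈ {api, web}: web is in the set → true
  app build number < 199: 805 < 199 is false
  A/B group ∈ {A, C, control}: A is in the set → true
  country ∈ {AU, DE, JP, US}: DE is in the set → true
  org on allow-list: no → false
  plan ∈ {free, pro}: pro is in the set → true
  country = JP: DE == JP is false
  internal user: no → false
  rollout bucket ≤ 4: 1 ≤ 4 is true
  user opted into beta: no → false
  last request latency < 970 ms: 1544 < 970 is false
  NOT global kill-switch active: no → true
  A/B group ∈ {C, control}: A is not in the set → false
  account age ≥ 345 days: 4953 ≥ 345 is true
  last request latency between 95 ms and 2624 ms: 1544 in [95, 2624] is true
  NOT internal user: no → true
Combine:
[1] true OR false = true
[2.2] NOT true = false
[2] true OR false OR false = true
[3.2] NOT false = true
[3] true OR true = true
[4] false OR true = true
[5.1] NOT false = true
[5] true OR false OR false = true
[6.1] NOT true = false
[6] false OR false OR true = true
[7.2] NOT true = false
[7] true OR false = true
[root] true AND true AND true AND true AND true AND true AND true = true
Overall: true → enabled

Enabled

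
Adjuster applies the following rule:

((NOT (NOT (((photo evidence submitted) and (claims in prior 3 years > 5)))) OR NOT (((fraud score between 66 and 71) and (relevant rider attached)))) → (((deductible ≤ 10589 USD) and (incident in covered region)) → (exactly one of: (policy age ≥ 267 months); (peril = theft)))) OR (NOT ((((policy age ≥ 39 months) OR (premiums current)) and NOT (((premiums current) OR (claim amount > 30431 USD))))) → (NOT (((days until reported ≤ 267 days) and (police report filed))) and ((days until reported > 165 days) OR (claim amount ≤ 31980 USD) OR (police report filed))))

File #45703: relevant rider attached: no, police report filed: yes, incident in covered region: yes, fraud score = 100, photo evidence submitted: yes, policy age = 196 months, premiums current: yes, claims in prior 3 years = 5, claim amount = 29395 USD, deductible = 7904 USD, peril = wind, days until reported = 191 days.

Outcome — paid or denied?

Atomic conditions:
  photo evidence submitted: yes → true
  claims in prior 3 years > 5: 5 > 5 is false
  fraud score between 66 and 71: 100 in [66, 71] is false
  relevant rider attached: no → false
  deductible ≤ 10589 USD: 7904 ≤ 10589 is true
  incident in covered region: yes → true
  policy age ≥ 267 months: 196 ≥ 267 is false
  peril = theft: wind == theft is false
  policy age ≥ 39 months: 196 ≥ 39 is true
  premiums current: yes → true
  claim amount > 30431 USD: 29395 > 30431 is false
  days until reported ≤ 267 days: 191 ≤ 267 is true
  police report filed: yes → true
  days until reported > 165 days: 191 > 165 is true
  claim amount ≤ 31980 USD: 29395 ≤ 31980 is true
Combine:
[1.1.1.1.1] true AND false = false
[1.1.1.1] NOT false = true
[1.1.1] NOT true = false
[1.1.2.1] false AND false = false
[1.1.2] NOT false = true
[1.1] false OR true = true
[1.2.1] true AND true = true
[1.2.2] exactly-one(false, false) = false
[1.2] true → false = false
[1] true → false = false
[2.1.1.1] true OR true = true
[2.1.1.2.1] true OR false = true
[2.1.1.2] NOT true = false
[2.1.1] true AND false = false
[2.1] NOT false = true
[2.2.1.1] true AND true = true
[2.2.1] NOT true = false
[2.2.2] true OR true OR true = true
[2.2] false AND true = false
[2] true → false = false
[root] false OR false = false
Overall: false → denied

Denied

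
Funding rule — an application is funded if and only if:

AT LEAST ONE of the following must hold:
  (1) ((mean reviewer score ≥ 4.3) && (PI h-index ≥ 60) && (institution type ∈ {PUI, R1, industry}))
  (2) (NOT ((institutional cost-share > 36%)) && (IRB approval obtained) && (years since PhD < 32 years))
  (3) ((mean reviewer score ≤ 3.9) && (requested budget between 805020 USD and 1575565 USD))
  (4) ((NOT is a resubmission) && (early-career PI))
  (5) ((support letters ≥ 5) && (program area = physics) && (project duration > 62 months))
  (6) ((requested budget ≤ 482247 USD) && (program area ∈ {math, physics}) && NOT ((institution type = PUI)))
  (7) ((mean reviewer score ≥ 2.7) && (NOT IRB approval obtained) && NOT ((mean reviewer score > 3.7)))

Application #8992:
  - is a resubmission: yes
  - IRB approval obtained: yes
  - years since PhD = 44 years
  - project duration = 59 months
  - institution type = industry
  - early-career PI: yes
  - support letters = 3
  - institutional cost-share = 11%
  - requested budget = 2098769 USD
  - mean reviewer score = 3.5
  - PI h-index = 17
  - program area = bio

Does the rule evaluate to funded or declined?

Atomic conditions:
  mean reviewer score ≥ 4.3: 3.5 ≥ 4.3 is false
  PI h-index ≥ 60: 17 ≥ 60 is false
  institution type ∈ {PUI, R1, industry}: industry is in the set → true
  institutional cost-share > 36%: 11 > 36 is false
  IRB approval obtained: yes → true
  years since PhD < 32 years: 44 < 32 is false
  mean reviewer score ≤ 3.9: 3.5 ≤ 3.9 is true
  requested budget between 805020 USD and 1575565 USD: 2098769 in [805020, 1575565] is false
  NOT is a resubmission: yes → false
  early-career PI: yes → true
  support letters ≥ 5: 3 ≥ 5 is false
  program area = physics: bio == physics is false
  project duration > 62 months: 59 > 62 is false
  requested budget ≤ 482247 USD: 2098769 ≤ 482247 is false
  program area ∈ {math, physics}: bio is not in the set → false
  institution type = PUI: industry == PUI is false
  mean reviewer score ≥ 2.7: 3.5 ≥ 2.7 is true
  NOT IRB approval obtained: yes → false
  mean reviewer score > 3.7: 3.5 > 3.7 is false
Combine:
[1] false AND false AND true = false
[2.1] NOT false = true
[2] true AND true AND false = false
[3] true AND false = false
[4] false AND true = false
[5] false AND false AND false = false
[6.3] NOT false = true
[6] false AND false AND true = false
[7.3] NOT false = true
[7] true AND false AND true = false
[root] false OR false OR false OR false OR false OR false OR false = false
Overall: false → declined

Declined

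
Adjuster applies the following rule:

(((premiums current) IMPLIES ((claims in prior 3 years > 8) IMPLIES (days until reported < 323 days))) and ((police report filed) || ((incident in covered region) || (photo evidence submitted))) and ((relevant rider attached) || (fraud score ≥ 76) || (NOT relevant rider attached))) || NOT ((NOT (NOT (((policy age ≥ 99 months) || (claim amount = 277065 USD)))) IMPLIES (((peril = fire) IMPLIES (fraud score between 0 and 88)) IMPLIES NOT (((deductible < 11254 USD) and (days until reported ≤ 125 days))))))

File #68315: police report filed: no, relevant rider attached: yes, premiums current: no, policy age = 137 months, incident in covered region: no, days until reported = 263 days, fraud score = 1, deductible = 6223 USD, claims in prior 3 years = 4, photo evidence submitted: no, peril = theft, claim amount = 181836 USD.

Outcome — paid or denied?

Atomic conditions:
  premiums current: no → false
  claims in prior 3 years > 8: 4 > 8 is false
  days until reported < 323 days: 263 < 323 is true
  police report filed: no → false
  incident in covered region: no → false
  photo evidence submitted: no → false
  relevant rider attached: yes → true
  fraud score ≥ 76: 1 ≥ 76 is false
  NOT relevant rider attached: yes → false
  policy age ≥ 99 months: 137 ≥ 99 is true
  claim amount = 277065 USD: 181836 == 277065 is false
  peril = fire: theft == fire is false
  fraud score between 0 and 88: 1 in [0, 88] is true
  deductible < 11254 USD: 6223 < 11254 is true
  days until reported ≤ 125 days: 263 ≤ 125 is false
Combine:
[1.1.2] false → true (antecedent false ⇒ implication holds) = true
[1.1] false → true (antecedent false ⇒ implication holds) = true
[1.2.2] false OR false = false
[1.2] false OR false = false
[1.3] true OR false OR false = true
[1] true AND false AND true = false
[2.1.1.1.1] true OR false = true
[2.1.1.1] NOT true = false
[2.1.1] NOT false = true
[2.1.2.1] false → true (antecedent false ⇒ implication holds) = true
[2.1.2.2.1] true AND false = false
[2.1.2.2] NOT false = true
[2.1.2] true → true = true
[2.1] true → true = true
[2] NOT true = false
[root] false OR false = false
Overall: false → denied

Denied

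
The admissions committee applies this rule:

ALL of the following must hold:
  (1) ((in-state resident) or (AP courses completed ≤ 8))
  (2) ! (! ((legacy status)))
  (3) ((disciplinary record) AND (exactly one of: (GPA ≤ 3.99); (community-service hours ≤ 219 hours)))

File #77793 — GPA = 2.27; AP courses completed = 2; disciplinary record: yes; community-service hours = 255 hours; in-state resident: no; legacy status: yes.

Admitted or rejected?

Atomic conditions:
  in-state resident: no → false
  AP courses completed ≤ 8: 2 ≤ 8 is true
  legacy status: yes → true
  disciplinary record: yes → true
  GPA ≤ 3.99: 2.27 ≤ 3.99 is true
  community-service hours ≤ 219 hours: 255 ≤ 219 is false
Combine:
[1] false OR true = true
[2.1] NOT true = false
[2] NOT false = true
[3.2] exactly-one(true, false) = true
[3] true AND true = true
[root] true AND true AND true = true
Overall: true → admitted

Admitted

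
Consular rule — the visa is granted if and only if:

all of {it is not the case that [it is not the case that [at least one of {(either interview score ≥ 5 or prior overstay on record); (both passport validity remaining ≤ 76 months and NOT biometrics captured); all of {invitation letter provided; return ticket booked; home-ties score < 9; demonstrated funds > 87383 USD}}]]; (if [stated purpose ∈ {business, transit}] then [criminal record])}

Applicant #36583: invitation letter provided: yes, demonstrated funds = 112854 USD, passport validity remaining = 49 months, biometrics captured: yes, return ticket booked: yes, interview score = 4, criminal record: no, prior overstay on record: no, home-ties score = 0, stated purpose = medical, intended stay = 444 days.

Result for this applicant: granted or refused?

Atomic conditions:
  interview score ≥ 5: 4 ≥ 5 is false
  prior overstay on record: no → false
  passport validity remaining ≤ 76 months: 49 ≤ 76 is true
  NOT biometrics captured: yes → false
  invitation letter provided: yes → true
  return ticket booked: yes → true
  home-ties score < 9: 0 < 9 is true
  demonstrated funds > 87383 USD: 112854 > 87383 is true
  stated purpose ∈ {business, transit}: medical is not in the set → false
  criminal record: no → false
Combine:
[1.1.1.1] false OR false = false
[1.1.1.2] true AND false = false
[1.1.1.3] true AND true AND true AND true = true
[1.1.1] false OR false OR true = true
[1.1] NOT true = false
[1] NOT false = true
[2] false → false (antecedent false ⇒ implication holds) = true
[root] true AND true = true
Overall: true → granted

Granted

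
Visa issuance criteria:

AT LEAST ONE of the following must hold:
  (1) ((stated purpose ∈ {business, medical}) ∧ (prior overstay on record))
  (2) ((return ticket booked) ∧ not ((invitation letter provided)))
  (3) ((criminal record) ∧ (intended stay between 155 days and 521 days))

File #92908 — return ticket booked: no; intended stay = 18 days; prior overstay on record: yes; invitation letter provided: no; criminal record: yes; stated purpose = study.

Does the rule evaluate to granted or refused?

Refused

Atomic conditions:
  stated purpose ∈ {business, medical}: study is not in the set → false
  prior overstay on record: yes → true
  return ticket booked: no → false
  invitation letter provided: no → false
  criminal record: yes → true
  intended stay between 155 days and 521 days: 18 in [155, 521] is false
Combine:
[1] false AND true = false
[2.2] NOT false = true
[2] false AND true = false
[3] true AND false = false
[root] false OR false OR false = false
Overall: false → refused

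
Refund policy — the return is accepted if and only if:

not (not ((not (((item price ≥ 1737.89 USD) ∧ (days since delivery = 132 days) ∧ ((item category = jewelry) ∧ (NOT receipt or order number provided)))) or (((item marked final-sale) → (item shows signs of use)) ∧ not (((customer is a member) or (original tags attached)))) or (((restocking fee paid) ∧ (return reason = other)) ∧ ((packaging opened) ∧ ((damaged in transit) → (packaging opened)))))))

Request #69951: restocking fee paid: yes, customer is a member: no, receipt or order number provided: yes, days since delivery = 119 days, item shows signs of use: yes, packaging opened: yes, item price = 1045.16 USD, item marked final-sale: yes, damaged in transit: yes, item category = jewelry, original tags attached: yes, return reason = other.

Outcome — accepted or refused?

Accepted

Atomic conditions:
  item price ≥ 1737.89 USD: 1045.16 ≥ 1737.89 is false
  days since delivery = 132 days: 119 == 132 is false
  item category = jewelry: jewelry == jewelry is true
  NOT receipt or order number provided: yes → false
  item marked final-sale: yes → true
  item shows signs of use: yes → true
  customer is a member: no → false
  original tags attached: yes → true
  restocking fee paid: yes → true
  return reason = other: other == other is true
  packaging opened: yes → true
  damaged in transit: yes → true
Combine:
[1.1.1.1.3] true AND false = false
[1.1.1.1] false AND false AND false = false
[1.1.1] NOT false = true
[1.1.2.1] true → true = true
[1.1.2.2.1] false OR true = true
[1.1.2.2] NOT true = false
[1.1.2] true AND false = false
[1.1.3.1] true AND true = true
[1.1.3.2.2] true → true = true
[1.1.3.2] true AND true = true
[1.1.3] true AND true = true
[1.1] true OR false OR true = true
[1] NOT true = false
[root] NOT false = true
Overall: true → accepted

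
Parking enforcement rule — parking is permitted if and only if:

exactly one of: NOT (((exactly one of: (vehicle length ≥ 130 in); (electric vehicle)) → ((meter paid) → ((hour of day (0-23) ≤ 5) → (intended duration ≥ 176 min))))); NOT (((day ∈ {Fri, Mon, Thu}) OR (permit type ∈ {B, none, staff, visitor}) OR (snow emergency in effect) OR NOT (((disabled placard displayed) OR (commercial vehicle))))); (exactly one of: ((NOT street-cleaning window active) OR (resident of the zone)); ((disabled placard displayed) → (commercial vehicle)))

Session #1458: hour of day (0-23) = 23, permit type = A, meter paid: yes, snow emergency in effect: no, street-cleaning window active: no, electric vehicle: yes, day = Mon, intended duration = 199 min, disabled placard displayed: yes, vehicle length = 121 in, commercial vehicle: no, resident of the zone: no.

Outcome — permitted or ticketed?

Atomic conditions:
  vehicle length ≥ 130 in: 121 ≥ 130 is false
  electric vehicle: yes → true
  meter paid: yes → true
  hour of day (0-23) ≤ 5: 23 ≤ 5 is false
  intended duration ≥ 176 min: 199 ≥ 176 is true
  day ∈ {Fri, Mon, Thu}: Mon is in the set → true
  permit type ∈ {B, none, staff, visitor}: A is not in the set → false
  snow emergency in effect: no → false
  disabled placard displayed: yes → true
  commercial vehicle: no → false
  NOT street-cleaning window active: no → true
  resident of the zone: no → false
Combine:
[1.1.1] exactly-one(false, true) = true
[1.1.2.2] false → true (antecedent false ⇒ implication holds) = true
[1.1.2] true → true = true
[1.1] true → true = true
[1] NOT true = false
[2.1.4.1] true OR false = true
[2.1.4] NOT true = false
[2.1] true OR false OR false OR false = true
[2] NOT true = false
[3.1] true OR false = true
[3.2] true → false = false
[3] exactly-one(true, false) = true
[root] exactly-one(false, false, true) = true
Overall: true → permitted

Permitted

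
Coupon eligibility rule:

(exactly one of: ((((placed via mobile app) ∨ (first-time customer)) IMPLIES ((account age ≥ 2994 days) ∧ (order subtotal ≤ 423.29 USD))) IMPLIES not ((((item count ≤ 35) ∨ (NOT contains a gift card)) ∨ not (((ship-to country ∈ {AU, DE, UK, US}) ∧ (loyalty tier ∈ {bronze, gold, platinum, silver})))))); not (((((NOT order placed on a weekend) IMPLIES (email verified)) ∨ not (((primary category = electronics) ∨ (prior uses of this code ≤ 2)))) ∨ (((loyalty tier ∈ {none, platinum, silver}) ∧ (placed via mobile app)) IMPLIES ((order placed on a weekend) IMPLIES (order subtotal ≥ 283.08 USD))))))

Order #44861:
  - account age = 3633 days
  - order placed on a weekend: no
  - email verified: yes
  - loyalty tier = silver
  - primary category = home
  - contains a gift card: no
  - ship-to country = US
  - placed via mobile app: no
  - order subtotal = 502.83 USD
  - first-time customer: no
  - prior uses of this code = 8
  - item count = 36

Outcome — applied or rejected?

Atomic conditions:
  placed via mobile app: no → false
  first-time customer: no → false
  account age ≥ 2994 days: 3633 ≥ 2994 is true
  order subtotal ≤ 423.29 USD: 502.83 ≤ 423.29 is false
  item count ≤ 35: 36 ≤ 35 is false
  NOT contains a gift card: no → true
  ship-to country ∈ {AU, DE, UK, US}: US is in the set → true
  loyalty tier ∈ {bronze, gold, platinum, silver}: silver is in the set → true
  NOT order placed on a weekend: no → true
  email verified: yes → true
  primary category = electronics: home == electronics is false
  prior uses of this code ≤ 2: 8 ≤ 2 is false
  loyalty tier ∈ {none, platinum, silver}: silver is in the set → true
  order placed on a weekend: no → false
  order subtotal ≥ 283.08 USD: 502.83 ≥ 283.08 is true
Combine:
[1.1.1] false OR false = false
[1.1.2] true AND false = false
[1.1] false → false (antecedent false ⇒ implication holds) = true
[1.2.1.1] false OR true = true
[1.2.1.2.1] true AND true = true
[1.2.1.2] NOT true = false
[1.2.1] true OR false = true
[1.2] NOT true = false
[1] true → false = false
[2.1.1.1] true → true = true
[2.1.1.2.1] false OR false = false
[2.1.1.2] NOT false = true
[2.1.1] true OR true = true
[2.1.2.1] true AND false = false
[2.1.2.2] false → true (antecedent false ⇒ implication holds) = true
[2.1.2] false → true (antecedent false ⇒ implication holds) = true
[2.1] true OR true = true
[2] NOT true = false
[root] exactly-one(false, false) = false
Overall: false → rejected

Rejected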